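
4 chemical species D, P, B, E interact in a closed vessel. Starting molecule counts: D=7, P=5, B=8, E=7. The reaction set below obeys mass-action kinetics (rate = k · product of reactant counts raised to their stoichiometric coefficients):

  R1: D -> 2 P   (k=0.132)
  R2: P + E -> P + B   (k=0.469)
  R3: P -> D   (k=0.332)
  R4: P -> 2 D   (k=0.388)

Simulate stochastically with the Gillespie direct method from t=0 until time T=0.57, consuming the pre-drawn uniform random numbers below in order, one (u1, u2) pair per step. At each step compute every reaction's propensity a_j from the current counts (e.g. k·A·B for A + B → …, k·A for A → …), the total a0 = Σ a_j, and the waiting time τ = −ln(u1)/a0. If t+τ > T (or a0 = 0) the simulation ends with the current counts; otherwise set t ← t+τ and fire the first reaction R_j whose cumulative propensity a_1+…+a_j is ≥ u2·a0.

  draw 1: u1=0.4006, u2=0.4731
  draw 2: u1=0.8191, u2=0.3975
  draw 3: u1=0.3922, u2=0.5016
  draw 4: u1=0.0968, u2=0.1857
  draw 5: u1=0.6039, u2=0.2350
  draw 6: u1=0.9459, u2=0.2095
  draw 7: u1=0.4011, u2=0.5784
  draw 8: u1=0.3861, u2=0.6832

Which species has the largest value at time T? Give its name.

t=0.000: D=7 P=5 B=8 E=7
Draw 1: a1=0.924, a2=16.415, a3=1.660, a4=1.940, a0=20.939; τ=−ln(0.4006)/20.939=0.044 → t=0.044; u2·a0=0.4731·20.939=9.906; a1=0.924 < 9.906 ≤ a1+a2=17.339 → R2 fires; D=7 P=5 B=9 E=6
Draw 2: a1=0.924, a2=14.070, a3=1.660, a4=1.940, a0=18.594; τ=−ln(0.8191)/18.594=0.011 → t=0.054; u2·a0=0.3975·18.594=7.391; a1=0.924 < 7.391 ≤ a1+a2=14.994 → R2 fires; D=7 P=5 B=10 E=5
Draw 3: a1=0.924, a2=11.725, a3=1.660, a4=1.940, a0=16.249; τ=−ln(0.3922)/16.249=0.058 → t=0.112; u2·a0=0.5016·16.249=8.150; a1=0.924 < 8.150 ≤ a1+a2=12.649 → R2 fires; D=7 P=5 B=11 E=4
Draw 4: a1=0.924, a2=9.380, a3=1.660, a4=1.940, a0=13.904; τ=−ln(0.0968)/13.904=0.168 → t=0.280; u2·a0=0.1857·13.904=2.582; a1=0.924 < 2.582 ≤ a1+a2=10.304 → R2 fires; D=7 P=5 B=12 E=3
Draw 5: a1=0.924, a2=7.035, a3=1.660, a4=1.940, a0=11.559; τ=−ln(0.6039)/11.559=0.044 → t=0.324; u2·a0=0.2350·11.559=2.716; a1=0.924 < 2.716 ≤ a1+a2=7.959 → R2 fires; D=7 P=5 B=13 E=2
Draw 6: a1=0.924, a2=4.690, a3=1.660, a4=1.940, a0=9.214; τ=−ln(0.9459)/9.214=0.006 → t=0.330; u2·a0=0.2095·9.214=1.930; a1=0.924 < 1.930 ≤ a1+a2=5.614 → R2 fires; D=7 P=5 B=14 E=1
Draw 7: a1=0.924, a2=2.345, a3=1.660, a4=1.940, a0=6.869; τ=−ln(0.4011)/6.869=0.133 → t=0.463; u2·a0=0.5784·6.869=3.973; a1+a2=3.269 < 3.973 ≤ a1+…+a3=4.929 → R3 fires; D=8 P=4 B=14 E=1
Draw 8: a1=1.056, a2=1.876, a3=1.328, a4=1.552, a0=5.812; τ=−ln(0.3861)/5.812=0.164 → t=0.626 > T=0.57: stop.
At T=0.57: D=8 P=4 B=14 E=1; the largest is B.

Dominant species at T: B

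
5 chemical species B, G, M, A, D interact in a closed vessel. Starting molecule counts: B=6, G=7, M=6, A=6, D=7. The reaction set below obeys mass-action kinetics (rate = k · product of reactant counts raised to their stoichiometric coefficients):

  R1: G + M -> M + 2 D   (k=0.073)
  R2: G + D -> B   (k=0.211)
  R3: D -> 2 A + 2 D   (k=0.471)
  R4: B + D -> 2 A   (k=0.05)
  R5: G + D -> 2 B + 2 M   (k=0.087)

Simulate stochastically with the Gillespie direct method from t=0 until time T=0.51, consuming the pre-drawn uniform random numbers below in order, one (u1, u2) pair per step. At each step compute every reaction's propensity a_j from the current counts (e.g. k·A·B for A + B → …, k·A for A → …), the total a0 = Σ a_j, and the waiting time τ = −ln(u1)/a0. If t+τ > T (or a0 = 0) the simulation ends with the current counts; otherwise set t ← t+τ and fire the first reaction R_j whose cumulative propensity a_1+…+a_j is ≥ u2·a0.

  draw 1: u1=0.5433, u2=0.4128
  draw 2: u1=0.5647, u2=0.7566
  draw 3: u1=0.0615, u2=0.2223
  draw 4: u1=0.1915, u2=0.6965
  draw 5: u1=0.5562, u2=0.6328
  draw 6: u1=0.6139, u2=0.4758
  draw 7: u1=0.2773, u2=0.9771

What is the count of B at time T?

t=0.000: B=6 G=7 M=6 A=6 D=7
Draw 1: a1=3.066, a2=10.339, a3=3.297, a4=2.100, a5=4.263, a0=23.065; τ=−ln(0.5433)/23.065=0.026 → t=0.026; u2·a0=0.4128·23.065=9.521; a1=3.066 < 9.521 ≤ a1+a2=13.405 → R2 fires; B=7 G=6 M=6 A=6 D=6
Draw 2: a1=2.628, a2=7.596, a3=2.826, a4=2.100, a5=3.132, a0=18.282; τ=−ln(0.5647)/18.282=0.031 → t=0.058; u2·a0=0.7566·18.282=13.832; a1+…+a3=13.050 < 13.832 ≤ a1+…+a4=15.150 → R4 fires; B=6 G=6 M=6 A=8 D=5
Draw 3: a1=2.628, a2=6.330, a3=2.355, a4=1.500, a5=2.610, a0=15.423; τ=−ln(0.0615)/15.423=0.181 → t=0.239; u2·a0=0.2223·15.423=3.429; a1=2.628 < 3.429 ≤ a1+a2=8.958 → R2 fires; B=7 G=5 M=6 A=8 D=4
Draw 4: a1=2.190, a2=4.220, a3=1.884, a4=1.400, a5=1.740, a0=11.434; τ=−ln(0.1915)/11.434=0.145 → t=0.383; u2·a0=0.6965·11.434=7.964; a1+a2=6.410 < 7.964 ≤ a1+…+a3=8.294 → R3 fires; B=7 G=5 M=6 A=10 D=5
Draw 5: a1=2.190, a2=5.275, a3=2.355, a4=1.750, a5=2.175, a0=13.745; τ=−ln(0.5562)/13.745=0.043 → t=0.426; u2·a0=0.6328·13.745=8.698; a1+a2=7.465 < 8.698 ≤ a1+…+a3=9.820 → R3 fires; B=7 G=5 M=6 A=12 D=6
Draw 6: a1=2.190, a2=6.330, a3=2.826, a4=2.100, a5=2.610, a0=16.056; τ=−ln(0.6139)/16.056=0.030 → t=0.456; u2·a0=0.4758·16.056=7.639; a1=2.190 < 7.639 ≤ a1+a2=8.520 → R2 fires; B=8 G=4 M=6 A=12 D=5
Draw 7: a1=1.752, a2=4.220, a3=2.355, a4=2.000, a5=1.740, a0=12.067; τ=−ln(0.2773)/12.067=0.106 → t=0.562 > T=0.51: stop.
Read off B at T=0.51: 8

B at T = 8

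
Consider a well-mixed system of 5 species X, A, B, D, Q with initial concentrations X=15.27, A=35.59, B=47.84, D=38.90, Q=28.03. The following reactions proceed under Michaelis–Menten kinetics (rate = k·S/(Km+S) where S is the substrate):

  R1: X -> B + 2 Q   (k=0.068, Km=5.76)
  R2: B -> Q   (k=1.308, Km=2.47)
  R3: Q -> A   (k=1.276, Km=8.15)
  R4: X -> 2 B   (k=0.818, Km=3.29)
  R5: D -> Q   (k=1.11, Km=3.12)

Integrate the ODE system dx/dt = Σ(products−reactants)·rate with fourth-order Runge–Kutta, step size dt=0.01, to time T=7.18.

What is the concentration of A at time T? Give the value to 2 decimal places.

A at T = 42.92

RK4 with dt=0.01: 718 steps to T=7.18. Trajectory (selected grid times):
t=0.00: X=15.27 A=35.59 B=47.84 D=38.90 Q=28.03
t=0.80: X=14.69 A=36.38 B=47.96 D=38.08 Q=29.13
t=1.60: X=14.12 A=37.19 B=48.07 D=37.26 Q=30.22
t=2.39: X=13.56 A=37.98 B=48.17 D=36.45 Q=31.29
t=3.19: X=13.00 A=38.79 B=48.26 D=35.63 Q=32.37
t=3.99: X=12.44 A=39.61 B=48.34 D=34.82 Q=33.44
t=4.79: X=11.89 A=40.44 B=48.41 D=34.00 Q=34.50
t=5.58: X=11.35 A=41.25 B=48.47 D=33.20 Q=35.54
t=6.38: X=10.81 A=42.09 B=48.52 D=32.39 Q=36.58
t=7.18: X=10.28 A=42.92 B=48.56 D=31.58 Q=37.62
Read off A at T=7.18: 42.92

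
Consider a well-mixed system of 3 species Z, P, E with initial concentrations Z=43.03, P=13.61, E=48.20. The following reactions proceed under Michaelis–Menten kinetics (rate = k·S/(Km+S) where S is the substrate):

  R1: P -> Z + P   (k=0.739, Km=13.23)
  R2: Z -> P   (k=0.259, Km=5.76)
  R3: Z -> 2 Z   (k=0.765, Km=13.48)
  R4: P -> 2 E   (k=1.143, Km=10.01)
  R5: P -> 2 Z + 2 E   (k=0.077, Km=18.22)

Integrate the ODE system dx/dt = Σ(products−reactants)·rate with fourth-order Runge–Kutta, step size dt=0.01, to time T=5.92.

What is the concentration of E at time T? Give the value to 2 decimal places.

E at T = 56.02

RK4 with dt=0.01: 592 steps to T=5.92. Trajectory (selected grid times):
t=0.00: Z=43.03 P=13.61 E=48.20
t=0.66: Z=43.55 P=13.31 E=49.11
t=1.32: Z=44.07 P=13.01 E=50.01
t=1.97: Z=44.58 P=12.72 E=50.88
t=2.63: Z=45.10 P=12.43 E=51.77
t=3.29: Z=45.61 P=12.14 E=52.64
t=3.95: Z=46.12 P=11.87 E=53.50
t=4.60: Z=46.63 P=11.59 E=54.34
t=5.26: Z=47.13 P=11.32 E=55.19
t=5.92: Z=47.63 P=11.06 E=56.02
Read off E at T=5.92: 56.02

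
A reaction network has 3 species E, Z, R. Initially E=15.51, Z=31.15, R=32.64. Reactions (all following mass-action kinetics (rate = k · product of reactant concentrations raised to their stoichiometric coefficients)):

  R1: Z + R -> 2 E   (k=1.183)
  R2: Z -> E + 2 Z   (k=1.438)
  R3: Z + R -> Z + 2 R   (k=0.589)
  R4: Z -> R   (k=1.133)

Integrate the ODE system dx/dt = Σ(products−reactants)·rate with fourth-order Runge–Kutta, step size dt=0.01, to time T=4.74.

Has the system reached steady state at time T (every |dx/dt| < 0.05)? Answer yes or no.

RK4 with dt=0.01: 474 steps to T=4.74. Trajectory (selected grid times):
t=0.00: E=15.51 Z=31.15 R=32.64
t=0.53: E=80.03 Z=0.00 R=18.06
t=1.05: E=80.03 Z=0.00 R=18.06
t=1.58: E=80.03 Z=0.00 R=18.06
t=2.11: E=80.03 Z=0.00 R=18.06
t=2.63: E=80.03 Z=0.00 R=18.06
t=3.16: E=80.03 Z=0.00 R=18.06
t=3.69: E=80.03 Z=0.00 R=18.06
t=4.21: E=80.03 Z=0.00 R=18.06
t=4.74: E=80.03 Z=0.00 R=18.06
Rates at T: R1=0.0000, R2=0.0000, R3=0.0000, R4=0.0000
dx/dt at T (Σ net stoichiometry × rate): E=+0.0000, Z=-0.0000, R=-0.0000
Largest |dx/dt| is |+0.0000| (E) < 0.05 → steady.

Steady state at T: yes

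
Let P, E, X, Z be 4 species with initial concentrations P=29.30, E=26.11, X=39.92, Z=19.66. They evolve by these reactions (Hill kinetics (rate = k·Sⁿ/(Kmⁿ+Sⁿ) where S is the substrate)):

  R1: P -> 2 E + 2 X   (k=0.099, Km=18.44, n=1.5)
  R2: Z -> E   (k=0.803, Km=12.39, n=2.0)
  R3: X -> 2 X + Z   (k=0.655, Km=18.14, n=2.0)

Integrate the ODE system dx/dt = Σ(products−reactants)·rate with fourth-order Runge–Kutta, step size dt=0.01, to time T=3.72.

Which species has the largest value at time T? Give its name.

Dominant species at T: X

RK4 with dt=0.01: 372 steps to T=3.72. Trajectory (selected grid times):
t=0.00: P=29.30 E=26.11 X=39.92 Z=19.66
t=0.41: P=29.27 E=26.40 X=40.20 Z=19.65
t=0.83: P=29.25 E=26.70 X=40.48 Z=19.63
t=1.24: P=29.22 E=26.99 X=40.76 Z=19.62
t=1.65: P=29.19 E=27.28 X=41.04 Z=19.61
t=2.07: P=29.16 E=27.57 X=41.32 Z=19.60
t=2.48: P=29.14 E=27.86 X=41.60 Z=19.59
t=2.89: P=29.11 E=28.15 X=41.88 Z=19.58
t=3.31: P=29.08 E=28.45 X=42.17 Z=19.57
t=3.72: P=29.05 E=28.74 X=42.45 Z=19.57
At T=3.72: P=29.05 E=28.74 X=42.45 Z=19.57; the largest is X.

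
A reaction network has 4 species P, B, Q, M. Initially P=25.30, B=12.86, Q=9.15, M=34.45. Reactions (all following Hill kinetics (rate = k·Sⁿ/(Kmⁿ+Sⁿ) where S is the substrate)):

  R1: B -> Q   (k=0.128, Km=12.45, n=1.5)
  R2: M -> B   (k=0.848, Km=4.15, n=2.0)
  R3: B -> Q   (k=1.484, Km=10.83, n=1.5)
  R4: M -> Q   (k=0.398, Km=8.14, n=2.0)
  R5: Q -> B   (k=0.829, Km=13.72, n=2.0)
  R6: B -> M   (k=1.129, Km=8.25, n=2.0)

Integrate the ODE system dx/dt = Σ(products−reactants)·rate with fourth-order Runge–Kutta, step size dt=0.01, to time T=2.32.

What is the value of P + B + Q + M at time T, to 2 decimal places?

Value at T = 81.76

Check how each reaction changes W = P + B + Q + M (weight of products minus weight of reactants):
R1: B -> Q: (1·1) − (1·1) = 1 − 1 = 0
R2: M -> B: (1·1) − (1·1) = 1 − 1 = 0
R3: B -> Q: (1·1) − (1·1) = 1 − 1 = 0
R4: M -> Q: (1·1) − (1·1) = 1 − 1 = 0
R5: Q -> B: (1·1) − (1·1) = 1 − 1 = 0
R6: B -> M: (1·1) − (1·1) = 1 − 1 = 0
Every reaction leaves W unchanged, so W is conserved and no simulation is needed: W(T) = W(0) = 25.30 + 12.86 + 9.15 + 34.45 = 81.76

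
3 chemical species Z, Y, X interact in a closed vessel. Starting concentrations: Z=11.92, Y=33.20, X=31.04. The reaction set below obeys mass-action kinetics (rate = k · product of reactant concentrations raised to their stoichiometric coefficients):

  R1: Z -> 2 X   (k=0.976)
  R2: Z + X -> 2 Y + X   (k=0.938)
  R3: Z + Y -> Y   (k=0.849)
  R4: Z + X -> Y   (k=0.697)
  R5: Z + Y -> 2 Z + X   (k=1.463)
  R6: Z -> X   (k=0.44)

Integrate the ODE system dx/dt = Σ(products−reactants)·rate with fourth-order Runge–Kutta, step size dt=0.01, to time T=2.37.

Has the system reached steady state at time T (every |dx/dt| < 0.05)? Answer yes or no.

Steady state at T: yes

RK4 with dt=0.01: 237 steps to T=2.37. Trajectory (selected grid times):
t=0.00: Z=11.92 Y=33.20 X=31.04
t=0.26: Z=0.00 Y=45.01 X=42.00
t=0.53: Z=0.00 Y=45.01 X=42.00
t=0.79: Z=0.00 Y=45.01 X=42.00
t=1.05: Z=0.00 Y=45.01 X=42.00
t=1.32: Z=0.00 Y=45.01 X=42.00
t=1.58: Z=0.00 Y=45.01 X=42.00
t=1.84: Z=0.00 Y=45.01 X=42.00
t=2.11: Z=0.00 Y=45.01 X=42.00
t=2.37: Z=0.00 Y=45.01 X=42.00
Rates at T: R1=0.0000, R2=0.0000, R3=0.0000, R4=0.0000, R5=0.0000, R6=0.0000
dx/dt at T (Σ net stoichiometry × rate): Z=-0.0000, Y=+0.0000, X=+0.0000
Largest |dx/dt| is |-0.0000| (Z) < 0.05 → steady.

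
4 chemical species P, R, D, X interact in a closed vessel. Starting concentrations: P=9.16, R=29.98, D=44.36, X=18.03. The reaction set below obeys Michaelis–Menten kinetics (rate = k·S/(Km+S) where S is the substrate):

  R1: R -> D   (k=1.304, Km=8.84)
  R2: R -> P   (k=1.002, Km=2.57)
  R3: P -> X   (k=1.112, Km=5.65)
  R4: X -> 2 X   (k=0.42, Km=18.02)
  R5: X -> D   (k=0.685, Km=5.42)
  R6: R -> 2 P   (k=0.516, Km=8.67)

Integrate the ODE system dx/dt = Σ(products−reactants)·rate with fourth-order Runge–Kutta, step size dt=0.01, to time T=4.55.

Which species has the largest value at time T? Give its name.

RK4 with dt=0.01: 455 steps to T=4.55. Trajectory (selected grid times):
t=0.00: P=9.16 R=29.98 D=44.36 X=18.03
t=0.51: P=9.68 R=28.80 D=45.14 X=18.22
t=1.01: P=10.18 R=27.64 D=45.90 X=18.42
t=1.52: P=10.68 R=26.48 D=46.67 X=18.63
t=2.02: P=11.15 R=25.34 D=47.42 X=18.83
t=2.53: P=11.63 R=24.19 D=48.19 X=19.05
t=3.03: P=12.08 R=23.08 D=48.93 X=19.27
t=3.54: P=12.53 R=21.95 D=49.68 X=19.49
t=4.04: P=12.96 R=20.86 D=50.41 X=19.72
t=4.55: P=13.39 R=19.76 D=51.15 X=19.96
At T=4.55: P=13.39 R=19.76 D=51.15 X=19.96; the largest is D.

Dominant species at T: D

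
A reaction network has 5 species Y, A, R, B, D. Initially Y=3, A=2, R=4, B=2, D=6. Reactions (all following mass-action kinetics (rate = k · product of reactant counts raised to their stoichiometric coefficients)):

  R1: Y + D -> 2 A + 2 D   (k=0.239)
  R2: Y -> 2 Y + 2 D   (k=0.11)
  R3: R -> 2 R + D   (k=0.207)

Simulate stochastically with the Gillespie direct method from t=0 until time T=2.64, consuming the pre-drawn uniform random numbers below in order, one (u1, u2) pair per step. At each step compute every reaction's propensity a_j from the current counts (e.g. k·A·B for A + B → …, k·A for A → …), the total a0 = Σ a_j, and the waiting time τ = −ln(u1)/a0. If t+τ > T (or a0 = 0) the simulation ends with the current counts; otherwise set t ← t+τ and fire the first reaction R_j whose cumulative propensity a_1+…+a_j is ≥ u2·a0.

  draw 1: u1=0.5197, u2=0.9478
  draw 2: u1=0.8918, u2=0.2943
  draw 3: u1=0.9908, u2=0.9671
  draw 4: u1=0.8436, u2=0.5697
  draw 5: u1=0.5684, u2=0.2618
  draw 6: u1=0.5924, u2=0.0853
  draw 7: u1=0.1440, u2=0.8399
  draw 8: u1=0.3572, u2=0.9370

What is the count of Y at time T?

Y at T = 0

t=0.000: Y=3 A=2 R=4 B=2 D=6
Draw 1: a1=4.302, a2=0.330, a3=0.828, a0=5.460; τ=−ln(0.5197)/5.460=0.120 → t=0.120; u2·a0=0.9478·5.460=5.175; a1+a2=4.632 < 5.175 ≤ a1+…+a3=5.460 → R3 fires; Y=3 A=2 R=5 B=2 D=7
Draw 2: a1=5.019, a2=0.330, a3=1.035, a0=6.384; τ=−ln(0.8918)/6.384=0.018 → t=0.138; u2·a0=0.2943·6.384=1.879 ≤ a1=5.019 → R1 fires; Y=2 A=4 R=5 B=2 D=8
Draw 3: a1=3.824, a2=0.220, a3=1.035, a0=5.079; τ=−ln(0.9908)/5.079=0.002 → t=0.140; u2·a0=0.9671·5.079=4.912; a1+a2=4.044 < 4.912 ≤ a1+…+a3=5.079 → R3 fires; Y=2 A=4 R=6 B=2 D=9
Draw 4: a1=4.302, a2=0.220, a3=1.242, a0=5.764; τ=−ln(0.8436)/5.764=0.030 → t=0.169; u2·a0=0.5697·5.764=3.284 ≤ a1=4.302 → R1 fires; Y=1 A=6 R=6 B=2 D=10
Draw 5: a1=2.390, a2=0.110, a3=1.242, a0=3.742; τ=−ln(0.5684)/3.742=0.151 → t=0.320; u2·a0=0.2618·3.742=0.980 ≤ a1=2.390 → R1 fires; Y=0 A=8 R=6 B=2 D=11
Draw 6: a1=0.000, a2=0.000, a3=1.242, a0=1.242; τ=−ln(0.5924)/1.242=0.422 → t=0.742; u2·a0=0.0853·1.242=0.106; a1+a2=0.000 < 0.106 ≤ a1+…+a3=1.242 → R3 fires; Y=0 A=8 R=7 B=2 D=12
Draw 7: a1=0.000, a2=0.000, a3=1.449, a0=1.449; τ=−ln(0.1440)/1.449=1.337 → t=2.079; u2·a0=0.8399·1.449=1.217; a1+a2=0.000 < 1.217 ≤ a1+…+a3=1.449 → R3 fires; Y=0 A=8 R=8 B=2 D=13
Draw 8: a1=0.000, a2=0.000, a3=1.656, a0=1.656; τ=−ln(0.3572)/1.656=0.622 → t=2.701 > T=2.64: stop.
Read off Y at T=2.64: 0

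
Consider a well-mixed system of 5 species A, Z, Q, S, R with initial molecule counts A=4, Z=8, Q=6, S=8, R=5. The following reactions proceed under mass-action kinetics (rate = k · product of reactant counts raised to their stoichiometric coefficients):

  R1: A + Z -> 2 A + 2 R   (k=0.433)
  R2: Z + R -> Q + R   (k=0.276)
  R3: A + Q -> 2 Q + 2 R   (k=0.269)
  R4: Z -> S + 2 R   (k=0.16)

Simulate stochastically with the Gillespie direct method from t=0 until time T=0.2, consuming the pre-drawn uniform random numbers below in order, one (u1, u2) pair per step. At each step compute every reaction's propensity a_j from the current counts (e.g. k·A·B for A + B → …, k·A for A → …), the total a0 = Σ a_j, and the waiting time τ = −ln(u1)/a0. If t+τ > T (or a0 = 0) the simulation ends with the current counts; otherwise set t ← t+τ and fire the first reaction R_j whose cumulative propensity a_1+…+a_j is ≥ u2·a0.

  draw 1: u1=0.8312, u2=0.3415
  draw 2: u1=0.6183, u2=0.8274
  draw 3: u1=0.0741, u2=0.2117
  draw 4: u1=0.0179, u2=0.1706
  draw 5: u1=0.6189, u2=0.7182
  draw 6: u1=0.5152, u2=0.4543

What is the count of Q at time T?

Q at T = 8

t=0.000: A=4 Z=8 Q=6 S=8 R=5
Draw 1: a1=13.856, a2=11.040, a3=6.456, a4=1.280, a0=32.632; τ=−ln(0.8312)/32.632=0.006 → t=0.006; u2·a0=0.3415·32.632=11.144 ≤ a1=13.856 → R1 fires; A=5 Z=7 Q=6 S=8 R=7
Draw 2: a1=15.155, a2=13.524, a3=8.070, a4=1.120, a0=37.869; τ=−ln(0.6183)/37.869=0.013 → t=0.018; u2·a0=0.8274·37.869=31.333; a1+a2=28.679 < 31.333 ≤ a1+…+a3=36.749 → R3 fires; A=4 Z=7 Q=7 S=8 R=9
Draw 3: a1=12.124, a2=17.388, a3=7.532, a4=1.120, a0=38.164; τ=−ln(0.0741)/38.164=0.068 → t=0.087; u2·a0=0.2117·38.164=8.079 ≤ a1=12.124 → R1 fires; A=5 Z=6 Q=7 S=8 R=11
Draw 4: a1=12.990, a2=18.216, a3=9.415, a4=0.960, a0=41.581; τ=−ln(0.0179)/41.581=0.097 → t=0.183; u2·a0=0.1706·41.581=7.094 ≤ a1=12.990 → R1 fires; A=6 Z=5 Q=7 S=8 R=13
Draw 5: a1=12.990, a2=17.940, a3=11.298, a4=0.800, a0=43.028; τ=−ln(0.6189)/43.028=0.011 → t=0.194; u2·a0=0.7182·43.028=30.903; a1=12.990 < 30.903 ≤ a1+a2=30.930 → R2 fires; A=6 Z=4 Q=8 S=8 R=13
Draw 6: a1=10.392, a2=14.352, a3=12.912, a4=0.640, a0=38.296; τ=−ln(0.5152)/38.296=0.017 → t=0.212 > T=0.2: stop.
Read off Q at T=0.2: 8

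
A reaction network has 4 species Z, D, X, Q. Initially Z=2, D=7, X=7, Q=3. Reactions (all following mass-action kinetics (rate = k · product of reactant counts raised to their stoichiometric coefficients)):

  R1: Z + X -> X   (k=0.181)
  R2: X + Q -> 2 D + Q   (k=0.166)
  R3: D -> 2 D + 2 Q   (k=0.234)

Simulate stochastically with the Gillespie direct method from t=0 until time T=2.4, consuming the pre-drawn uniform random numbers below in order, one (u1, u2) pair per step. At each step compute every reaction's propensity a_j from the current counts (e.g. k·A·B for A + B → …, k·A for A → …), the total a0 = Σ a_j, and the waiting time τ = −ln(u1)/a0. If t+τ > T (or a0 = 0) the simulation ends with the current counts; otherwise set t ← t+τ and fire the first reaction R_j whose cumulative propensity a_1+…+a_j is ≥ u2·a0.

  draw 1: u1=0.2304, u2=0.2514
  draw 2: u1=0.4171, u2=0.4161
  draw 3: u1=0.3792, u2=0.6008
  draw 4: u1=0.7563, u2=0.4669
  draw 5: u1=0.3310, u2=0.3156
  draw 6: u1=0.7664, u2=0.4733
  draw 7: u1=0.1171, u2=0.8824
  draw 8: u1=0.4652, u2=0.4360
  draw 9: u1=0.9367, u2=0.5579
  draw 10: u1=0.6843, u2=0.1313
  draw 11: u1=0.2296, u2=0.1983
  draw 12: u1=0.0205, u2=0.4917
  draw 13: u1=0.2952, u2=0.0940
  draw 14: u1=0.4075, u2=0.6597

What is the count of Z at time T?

Z at T = 1

t=0.000: Z=2 D=7 X=7 Q=3
Draw 1: a1=2.534, a2=3.486, a3=1.638, a0=7.658; τ=−ln(0.2304)/7.658=0.192 → t=0.192; u2·a0=0.2514·7.658=1.925 ≤ a1=2.534 → R1 fires; Z=1 D=7 X=7 Q=3
Draw 2: a1=1.267, a2=3.486, a3=1.638, a0=6.391; τ=−ln(0.4171)/6.391=0.137 → t=0.329; u2·a0=0.4161·6.391=2.659; a1=1.267 < 2.659 ≤ a1+a2=4.753 → R2 fires; Z=1 D=9 X=6 Q=3
Draw 3: a1=1.086, a2=2.988, a3=2.106, a0=6.180; τ=−ln(0.3792)/6.180=0.157 → t=0.485; u2·a0=0.6008·6.180=3.713; a1=1.086 < 3.713 ≤ a1+a2=4.074 → R2 fires; Z=1 D=11 X=5 Q=3
Draw 4: a1=0.905, a2=2.490, a3=2.574, a0=5.969; τ=−ln(0.7563)/5.969=0.047 → t=0.532; u2·a0=0.4669·5.969=2.787; a1=0.905 < 2.787 ≤ a1+a2=3.395 → R2 fires; Z=1 D=13 X=4 Q=3
Draw 5: a1=0.724, a2=1.992, a3=3.042, a0=5.758; τ=−ln(0.3310)/5.758=0.192 → t=0.724; u2·a0=0.3156·5.758=1.817; a1=0.724 < 1.817 ≤ a1+a2=2.716 → R2 fires; Z=1 D=15 X=3 Q=3
Draw 6: a1=0.543, a2=1.494, a3=3.510, a0=5.547; τ=−ln(0.7664)/5.547=0.048 → t=0.772; u2·a0=0.4733·5.547=2.625; a1+a2=2.037 < 2.625 ≤ a1+…+a3=5.547 → R3 fires; Z=1 D=16 X=3 Q=5
Draw 7: a1=0.543, a2=2.490, a3=3.744, a0=6.777; τ=−ln(0.1171)/6.777=0.316 → t=1.089; u2·a0=0.8824·6.777=5.980; a1+a2=3.033 < 5.980 ≤ a1+…+a3=6.777 → R3 fires; Z=1 D=17 X=3 Q=7
Draw 8: a1=0.543, a2=3.486, a3=3.978, a0=8.007; τ=−ln(0.4652)/8.007=0.096 → t=1.184; u2·a0=0.4360·8.007=3.491; a1=0.543 < 3.491 ≤ a1+a2=4.029 → R2 fires; Z=1 D=19 X=2 Q=7
Draw 9: a1=0.362, a2=2.324, a3=4.446, a0=7.132; τ=−ln(0.9367)/7.132=0.009 → t=1.193; u2·a0=0.5579·7.132=3.979; a1+a2=2.686 < 3.979 ≤ a1+…+a3=7.132 → R3 fires; Z=1 D=20 X=2 Q=9
Draw 10: a1=0.362, a2=2.988, a3=4.680, a0=8.030; τ=−ln(0.6843)/8.030=0.047 → t=1.241; u2·a0=0.1313·8.030=1.054; a1=0.362 < 1.054 ≤ a1+a2=3.350 → R2 fires; Z=1 D=22 X=1 Q=9
Draw 11: a1=0.181, a2=1.494, a3=5.148, a0=6.823; τ=−ln(0.2296)/6.823=0.216 → t=1.456; u2·a0=0.1983·6.823=1.353; a1=0.181 < 1.353 ≤ a1+a2=1.675 → R2 fires; Z=1 D=24 X=0 Q=9
Draw 12: a1=0.000, a2=0.000, a3=5.616, a0=5.616; τ=−ln(0.0205)/5.616=0.692 → t=2.148; u2·a0=0.4917·5.616=2.761; a1+a2=0.000 < 2.761 ≤ a1+…+a3=5.616 → R3 fires; Z=1 D=25 X=0 Q=11
Draw 13: a1=0.000, a2=0.000, a3=5.850, a0=5.850; τ=−ln(0.2952)/5.850=0.209 → t=2.357; u2·a0=0.0940·5.850=0.550; a1+a2=0.000 < 0.550 ≤ a1+…+a3=5.850 → R3 fires; Z=1 D=26 X=0 Q=13
Draw 14: a1=0.000, a2=0.000, a3=6.084, a0=6.084; τ=−ln(0.4075)/6.084=0.148 → t=2.505 > T=2.4: stop.
Read off Z at T=2.4: 1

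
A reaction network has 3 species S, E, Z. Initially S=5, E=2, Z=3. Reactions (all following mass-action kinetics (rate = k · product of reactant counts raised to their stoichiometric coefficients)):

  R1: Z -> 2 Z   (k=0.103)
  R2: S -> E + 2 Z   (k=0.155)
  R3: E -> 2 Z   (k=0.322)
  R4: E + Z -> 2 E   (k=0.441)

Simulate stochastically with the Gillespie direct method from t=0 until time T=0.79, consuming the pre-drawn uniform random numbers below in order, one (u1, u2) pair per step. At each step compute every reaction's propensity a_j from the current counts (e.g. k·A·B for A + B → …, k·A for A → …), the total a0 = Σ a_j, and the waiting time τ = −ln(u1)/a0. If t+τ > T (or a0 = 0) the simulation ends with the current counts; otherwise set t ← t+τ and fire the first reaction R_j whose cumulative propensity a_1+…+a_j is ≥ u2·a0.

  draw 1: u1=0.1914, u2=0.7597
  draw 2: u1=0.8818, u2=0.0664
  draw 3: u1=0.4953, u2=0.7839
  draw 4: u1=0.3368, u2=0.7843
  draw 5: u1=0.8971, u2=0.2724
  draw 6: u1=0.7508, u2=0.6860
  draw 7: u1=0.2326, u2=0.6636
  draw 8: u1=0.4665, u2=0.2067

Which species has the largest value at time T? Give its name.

Dominant species at T: E

t=0.000: S=5 E=2 Z=3
Draw 1: a1=0.309, a2=0.775, a3=0.644, a4=2.646, a0=4.374; τ=−ln(0.1914)/4.374=0.378 → t=0.378; u2·a0=0.7597·4.374=3.323; a1+…+a3=1.728 < 3.323 ≤ a1+…+a4=4.374 → R4 fires; S=5 E=3 Z=2
Draw 2: a1=0.206, a2=0.775, a3=0.966, a4=2.646, a0=4.593; τ=−ln(0.8818)/4.593=0.027 → t=0.405; u2·a0=0.0664·4.593=0.305; a1=0.206 < 0.305 ≤ a1+a2=0.981 → R2 fires; S=4 E=4 Z=4
Draw 3: a1=0.412, a2=0.620, a3=1.288, a4=7.056, a0=9.376; τ=−ln(0.4953)/9.376=0.075 → t=0.480; u2·a0=0.7839·9.376=7.350; a1+…+a3=2.320 < 7.350 ≤ a1+…+a4=9.376 → R4 fires; S=4 E=5 Z=3
Draw 4: a1=0.309, a2=0.620, a3=1.610, a4=6.615, a0=9.154; τ=−ln(0.3368)/9.154=0.119 → t=0.599; u2·a0=0.7843·9.154=7.179; a1+…+a3=2.539 < 7.179 ≤ a1+…+a4=9.154 → R4 fires; S=4 E=6 Z=2
Draw 5: a1=0.206, a2=0.620, a3=1.932, a4=5.292, a0=8.050; τ=−ln(0.8971)/8.050=0.013 → t=0.613; u2·a0=0.2724·8.050=2.193; a1+a2=0.826 < 2.193 ≤ a1+…+a3=2.758 → R3 fires; S=4 E=5 Z=4
Draw 6: a1=0.412, a2=0.620, a3=1.610, a4=8.820, a0=11.462; τ=−ln(0.7508)/11.462=0.025 → t=0.638; u2·a0=0.6860·11.462=7.863; a1+…+a3=2.642 < 7.863 ≤ a1+…+a4=11.462 → R4 fires; S=4 E=6 Z=3
Draw 7: a1=0.309, a2=0.620, a3=1.932, a4=7.938, a0=10.799; τ=−ln(0.2326)/10.799=0.135 → t=0.773; u2·a0=0.6636·10.799=7.166; a1+…+a3=2.861 < 7.166 ≤ a1+…+a4=10.799 → R4 fires; S=4 E=7 Z=2
Draw 8: a1=0.206, a2=0.620, a3=2.254, a4=6.174, a0=9.254; τ=−ln(0.4665)/9.254=0.082 → t=0.855 > T=0.79: stop.
At T=0.79: S=4 E=7 Z=2; the largest is E.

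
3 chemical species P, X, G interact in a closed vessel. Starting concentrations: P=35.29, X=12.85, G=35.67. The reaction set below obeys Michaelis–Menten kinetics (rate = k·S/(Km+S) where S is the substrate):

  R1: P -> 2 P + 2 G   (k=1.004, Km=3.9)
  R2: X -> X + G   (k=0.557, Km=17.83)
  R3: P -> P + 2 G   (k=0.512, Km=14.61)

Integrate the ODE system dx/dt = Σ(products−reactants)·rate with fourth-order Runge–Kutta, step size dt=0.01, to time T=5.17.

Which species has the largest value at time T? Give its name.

Dominant species at T: G

RK4 with dt=0.01: 517 steps to T=5.17. Trajectory (selected grid times):
t=0.00: P=35.29 X=12.85 G=35.67
t=0.57: P=35.81 X=12.85 G=37.25
t=1.15: P=36.33 X=12.85 G=38.86
t=1.72: P=36.85 X=12.85 G=40.44
t=2.30: P=37.38 X=12.85 G=42.06
t=2.87: P=37.89 X=12.85 G=43.65
t=3.45: P=38.42 X=12.85 G=45.27
t=4.02: P=38.94 X=12.85 G=46.87
t=4.60: P=39.47 X=12.85 G=48.49
t=5.17: P=39.99 X=12.85 G=50.09
At T=5.17: P=39.99 X=12.85 G=50.09; the largest is G.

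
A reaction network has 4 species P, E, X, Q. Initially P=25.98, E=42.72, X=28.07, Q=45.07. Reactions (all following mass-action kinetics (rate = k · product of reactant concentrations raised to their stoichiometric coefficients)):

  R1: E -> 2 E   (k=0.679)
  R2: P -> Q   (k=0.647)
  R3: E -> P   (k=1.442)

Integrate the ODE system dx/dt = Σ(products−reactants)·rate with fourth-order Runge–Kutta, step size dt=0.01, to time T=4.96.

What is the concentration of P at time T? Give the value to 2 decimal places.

RK4 with dt=0.01: 496 steps to T=4.96. Trajectory (selected grid times):
t=0.00: P=25.98 E=42.72 X=28.07 Q=45.07
t=0.55: P=41.20 E=28.08 X=28.07 Q=57.52
t=1.10: P=43.98 E=18.46 X=28.07 Q=72.93
t=1.65: P=40.74 E=12.13 X=28.07 Q=88.12
t=2.20: P=35.07 E=7.97 X=28.07 Q=101.65
t=2.76: P=28.75 E=5.20 X=28.07 Q=113.21
t=3.31: P=22.94 E=3.42 X=28.07 Q=122.38
t=3.86: P=17.91 E=2.25 X=28.07 Q=129.63
t=4.41: P=13.76 E=1.48 X=28.07 Q=135.24
t=4.96: P=10.43 E=0.97 X=28.07 Q=139.52
Read off P at T=4.96: 10.43

P at T = 10.43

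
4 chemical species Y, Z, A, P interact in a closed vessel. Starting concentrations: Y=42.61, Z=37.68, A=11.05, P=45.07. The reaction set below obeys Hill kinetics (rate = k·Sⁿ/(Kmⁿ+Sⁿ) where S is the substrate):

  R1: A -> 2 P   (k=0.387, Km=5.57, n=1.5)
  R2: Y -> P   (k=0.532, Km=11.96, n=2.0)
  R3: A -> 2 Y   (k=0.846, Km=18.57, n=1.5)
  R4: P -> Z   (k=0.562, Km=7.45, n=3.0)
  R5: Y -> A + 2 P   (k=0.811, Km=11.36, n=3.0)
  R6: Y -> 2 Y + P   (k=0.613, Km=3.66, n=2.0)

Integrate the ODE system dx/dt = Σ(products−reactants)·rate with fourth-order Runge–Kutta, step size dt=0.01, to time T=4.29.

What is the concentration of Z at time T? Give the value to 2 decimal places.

RK4 with dt=0.01: 429 steps to T=4.29. Trajectory (selected grid times):
t=0.00: Y=42.61 Z=37.68 A=11.05 P=45.07
t=0.48: Y=42.54 Z=37.95 A=11.17 P=46.37
t=0.95: Y=42.47 Z=38.21 A=11.28 P=47.64
t=1.43: Y=42.41 Z=38.48 A=11.39 P=48.94
t=1.91: Y=42.35 Z=38.75 A=11.50 P=50.24
t=2.38: Y=42.29 Z=39.01 A=11.61 P=51.52
t=2.86: Y=42.23 Z=39.28 A=11.72 P=52.82
t=3.34: Y=42.18 Z=39.55 A=11.82 P=54.12
t=3.81: Y=42.13 Z=39.81 A=11.92 P=55.40
t=4.29: Y=42.08 Z=40.08 A=12.03 P=56.70
Read off Z at T=4.29: 40.08

Z at T = 40.08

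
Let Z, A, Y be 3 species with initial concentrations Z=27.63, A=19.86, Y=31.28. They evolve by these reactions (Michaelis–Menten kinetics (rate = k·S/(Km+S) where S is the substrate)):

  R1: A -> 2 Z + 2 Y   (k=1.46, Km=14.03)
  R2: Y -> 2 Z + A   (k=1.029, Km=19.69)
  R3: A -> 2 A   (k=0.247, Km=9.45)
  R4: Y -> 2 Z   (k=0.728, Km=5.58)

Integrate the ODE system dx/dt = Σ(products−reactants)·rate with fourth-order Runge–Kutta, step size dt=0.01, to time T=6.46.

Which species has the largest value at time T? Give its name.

Dominant species at T: Z

RK4 with dt=0.01: 646 steps to T=6.46. Trajectory (selected grid times):
t=0.00: Z=27.63 A=19.86 Y=31.28
t=0.72: Z=30.66 A=19.82 Y=31.61
t=1.44: Z=33.70 A=19.78 Y=31.94
t=2.15: Z=36.70 A=19.75 Y=32.26
t=2.87: Z=39.74 A=19.71 Y=32.58
t=3.59: Z=42.79 A=19.68 Y=32.90
t=4.31: Z=45.85 A=19.65 Y=33.21
t=5.02: Z=48.86 A=19.63 Y=33.52
t=5.74: Z=51.92 A=19.60 Y=33.83
t=6.46: Z=54.98 A=19.58 Y=34.13
At T=6.46: Z=54.98 A=19.58 Y=34.13; the largest is Z.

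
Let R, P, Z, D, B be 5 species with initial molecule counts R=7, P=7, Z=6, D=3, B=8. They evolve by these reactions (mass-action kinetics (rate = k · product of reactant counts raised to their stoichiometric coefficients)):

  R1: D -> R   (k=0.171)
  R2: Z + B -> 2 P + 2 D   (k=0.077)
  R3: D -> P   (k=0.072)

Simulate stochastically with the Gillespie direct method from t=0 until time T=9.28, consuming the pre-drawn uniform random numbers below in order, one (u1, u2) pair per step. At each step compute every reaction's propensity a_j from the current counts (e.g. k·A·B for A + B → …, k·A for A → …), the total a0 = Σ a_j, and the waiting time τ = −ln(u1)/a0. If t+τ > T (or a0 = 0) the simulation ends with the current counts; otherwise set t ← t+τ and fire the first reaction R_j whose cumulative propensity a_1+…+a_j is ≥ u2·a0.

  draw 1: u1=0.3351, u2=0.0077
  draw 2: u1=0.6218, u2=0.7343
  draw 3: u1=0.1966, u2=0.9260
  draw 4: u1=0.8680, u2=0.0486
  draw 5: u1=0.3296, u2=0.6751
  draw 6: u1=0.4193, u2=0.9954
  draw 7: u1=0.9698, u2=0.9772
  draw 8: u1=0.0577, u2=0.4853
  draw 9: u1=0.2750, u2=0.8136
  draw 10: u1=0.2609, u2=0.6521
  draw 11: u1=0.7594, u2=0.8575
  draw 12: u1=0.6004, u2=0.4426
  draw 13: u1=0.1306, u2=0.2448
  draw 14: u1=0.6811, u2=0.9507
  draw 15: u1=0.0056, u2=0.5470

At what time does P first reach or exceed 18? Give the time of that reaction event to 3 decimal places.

t=0.000: R=7 P=7 Z=6 D=3 B=8
Draw 1: a1=0.513, a2=3.696, a3=0.216, a0=4.425; τ=−ln(0.3351)/4.425=0.247 → t=0.247; u2·a0=0.0077·4.425=0.034 ≤ a1=0.513 → R1 fires; R=8 P=7 Z=6 D=2 B=8
Draw 2: a1=0.342, a2=3.696, a3=0.144, a0=4.182; τ=−ln(0.6218)/4.182=0.114 → t=0.361; u2·a0=0.7343·4.182=3.071; a1=0.342 < 3.071 ≤ a1+a2=4.038 → R2 fires; R=8 P=9 Z=5 D=4 B=7
Draw 3: a1=0.684, a2=2.695, a3=0.288, a0=3.667; τ=−ln(0.1966)/3.667=0.444 → t=0.804; u2·a0=0.9260·3.667=3.396; a1+a2=3.379 < 3.396 ≤ a1+…+a3=3.667 → R3 fires; R=8 P=10 Z=5 D=3 B=7
Draw 4: a1=0.513, a2=2.695, a3=0.216, a0=3.424; τ=−ln(0.8680)/3.424=0.041 → t=0.846; u2·a0=0.0486·3.424=0.166 ≤ a1=0.513 → R1 fires; R=9 P=10 Z=5 D=2 B=7
Draw 5: a1=0.342, a2=2.695, a3=0.144, a0=3.181; τ=−ln(0.3296)/3.181=0.349 → t=1.195; u2·a0=0.6751·3.181=2.147; a1=0.342 < 2.147 ≤ a1+a2=3.037 → R2 fires; R=9 P=12 Z=4 D=4 B=6
Draw 6: a1=0.684, a2=1.848, a3=0.288, a0=2.820; τ=−ln(0.4193)/2.820=0.308 → t=1.503; u2·a0=0.9954·2.820=2.807; a1+a2=2.532 < 2.807 ≤ a1+…+a3=2.820 → R3 fires; R=9 P=13 Z=4 D=3 B=6
Draw 7: a1=0.513, a2=1.848, a3=0.216, a0=2.577; τ=−ln(0.9698)/2.577=0.012 → t=1.515; u2·a0=0.9772·2.577=2.518; a1+a2=2.361 < 2.518 ≤ a1+…+a3=2.577 → R3 fires; R=9 P=14 Z=4 D=2 B=6
Draw 8: a1=0.342, a2=1.848, a3=0.144, a0=2.334; τ=−ln(0.0577)/2.334=1.222 → t=2.737; u2·a0=0.4853·2.334=1.133; a1=0.342 < 1.133 ≤ a1+a2=2.190 → R2 fires; R=9 P=16 Z=3 D=4 B=5
Draw 9: a1=0.684, a2=1.155, a3=0.288, a0=2.127; τ=−ln(0.2750)/2.127=0.607 → t=3.344; u2·a0=0.8136·2.127=1.731; a1=0.684 < 1.731 ≤ a1+a2=1.839 → R2 fires; R=9 P=18 Z=2 D=6 B=4
Draw 10: a1=1.026, a2=0.616, a3=0.432, a0=2.074; τ=−ln(0.2609)/2.074=0.648 → t=3.992; u2·a0=0.6521·2.074=1.352; a1=1.026 < 1.352 ≤ a1+a2=1.642 → R2 fires; R=9 P=20 Z=1 D=8 B=3
Draw 11: a1=1.368, a2=0.231, a3=0.576, a0=2.175; τ=−ln(0.7594)/2.175=0.127 → t=4.118; u2·a0=0.8575·2.175=1.865; a1+a2=1.599 < 1.865 ≤ a1+…+a3=2.175 → R3 fires; R=9 P=21 Z=1 D=7 B=3
Draw 12: a1=1.197, a2=0.231, a3=0.504, a0=1.932; τ=−ln(0.6004)/1.932=0.264 → t=4.382; u2·a0=0.4426·1.932=0.855 ≤ a1=1.197 → R1 fires; R=10 P=21 Z=1 D=6 B=3
Draw 13: a1=1.026, a2=0.231, a3=0.432, a0=1.689; τ=−ln(0.1306)/1.689=1.205 → t=5.587; u2·a0=0.2448·1.689=0.413 ≤ a1=1.026 → R1 fires; R=11 P=21 Z=1 D=5 B=3
Draw 14: a1=0.855, a2=0.231, a3=0.360, a0=1.446; τ=−ln(0.6811)/1.446=0.266 → t=5.853; u2·a0=0.9507·1.446=1.375; a1+a2=1.086 < 1.375 ≤ a1+…+a3=1.446 → R3 fires; R=11 P=22 Z=1 D=4 B=3
Draw 15: a1=0.684, a2=0.231, a3=0.288, a0=1.203; τ=−ln(0.0056)/1.203=4.310 → t=10.163 > T=9.28: stop.
P first becomes ≥ 18 when it reaches 18 at the event at t=3.344.

Threshold first reached at t = 3.344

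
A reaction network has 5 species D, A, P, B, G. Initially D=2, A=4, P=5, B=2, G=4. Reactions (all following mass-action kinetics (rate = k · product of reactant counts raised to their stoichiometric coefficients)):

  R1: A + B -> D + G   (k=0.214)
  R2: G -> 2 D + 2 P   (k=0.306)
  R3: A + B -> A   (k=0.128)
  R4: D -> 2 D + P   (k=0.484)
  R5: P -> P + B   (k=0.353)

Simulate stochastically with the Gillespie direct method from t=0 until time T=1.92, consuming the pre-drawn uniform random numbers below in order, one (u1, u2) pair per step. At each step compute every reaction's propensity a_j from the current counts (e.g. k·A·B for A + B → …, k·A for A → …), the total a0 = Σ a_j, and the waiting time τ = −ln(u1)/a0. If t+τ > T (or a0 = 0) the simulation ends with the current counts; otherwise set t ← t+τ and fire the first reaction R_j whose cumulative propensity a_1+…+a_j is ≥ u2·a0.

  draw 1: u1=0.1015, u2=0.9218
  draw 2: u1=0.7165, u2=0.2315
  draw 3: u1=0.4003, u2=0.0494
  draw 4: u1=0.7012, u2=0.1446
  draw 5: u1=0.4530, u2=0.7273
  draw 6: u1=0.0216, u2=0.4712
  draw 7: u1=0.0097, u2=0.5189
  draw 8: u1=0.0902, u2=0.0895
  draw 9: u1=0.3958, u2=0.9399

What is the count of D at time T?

D at T = 10

t=0.000: D=2 A=4 P=5 B=2 G=4
Draw 1: a1=1.712, a2=1.224, a3=1.024, a4=0.968, a5=1.765, a0=6.693; τ=−ln(0.1015)/6.693=0.342 → t=0.342; u2·a0=0.9218·6.693=6.170; a1+…+a4=4.928 < 6.170 ≤ a1+…+a5=6.693 → R5 fires; D=2 A=4 P=5 B=3 G=4
Draw 2: a1=2.568, a2=1.224, a3=1.536, a4=0.968, a5=1.765, a0=8.061; τ=−ln(0.7165)/8.061=0.041 → t=0.383; u2·a0=0.2315·8.061=1.866 ≤ a1=2.568 → R1 fires; D=3 A=3 P=5 B=2 G=5
Draw 3: a1=1.284, a2=1.530, a3=0.768, a4=1.452, a5=1.765, a0=6.799; τ=−ln(0.4003)/6.799=0.135 → t=0.518; u2·a0=0.0494·6.799=0.336 ≤ a1=1.284 → R1 fires; D=4 A=2 P=5 B=1 G=6
Draw 4: a1=0.428, a2=1.836, a3=0.256, a4=1.936, a5=1.765, a0=6.221; τ=−ln(0.7012)/6.221=0.057 → t=0.575; u2·a0=0.1446·6.221=0.900; a1=0.428 < 0.900 ≤ a1+a2=2.264 → R2 fires; D=6 A=2 P=7 B=1 G=5
Draw 5: a1=0.428, a2=1.530, a3=0.256, a4=2.904, a5=2.471, a0=7.589; τ=−ln(0.4530)/7.589=0.104 → t=0.679; u2·a0=0.7273·7.589=5.519; a1+…+a4=5.118 < 5.519 ≤ a1+…+a5=7.589 → R5 fires; D=6 A=2 P=7 B=2 G=5
Draw 6: a1=0.856, a2=1.530, a3=0.512, a4=2.904, a5=2.471, a0=8.273; τ=−ln(0.0216)/8.273=0.464 → t=1.143; u2·a0=0.4712·8.273=3.898; a1+…+a3=2.898 < 3.898 ≤ a1+…+a4=5.802 → R4 fires; D=7 A=2 P=8 B=2 G=5
Draw 7: a1=0.856, a2=1.530, a3=0.512, a4=3.388, a5=2.824, a0=9.110; τ=−ln(0.0097)/9.110=0.509 → t=1.652; u2·a0=0.5189·9.110=4.727; a1+…+a3=2.898 < 4.727 ≤ a1+…+a4=6.286 → R4 fires; D=8 A=2 P=9 B=2 G=5
Draw 8: a1=0.856, a2=1.530, a3=0.512, a4=3.872, a5=3.177, a0=9.947; τ=−ln(0.0902)/9.947=0.242 → t=1.893; u2·a0=0.0895·9.947=0.890; a1=0.856 < 0.890 ≤ a1+a2=2.386 → R2 fires; D=10 A=2 P=11 B=2 G=4
Draw 9: a1=0.856, a2=1.224, a3=0.512, a4=4.840, a5=3.883, a0=11.315; τ=−ln(0.3958)/11.315=0.082 → t=1.975 > T=1.92: stop.
Read off D at T=1.92: 10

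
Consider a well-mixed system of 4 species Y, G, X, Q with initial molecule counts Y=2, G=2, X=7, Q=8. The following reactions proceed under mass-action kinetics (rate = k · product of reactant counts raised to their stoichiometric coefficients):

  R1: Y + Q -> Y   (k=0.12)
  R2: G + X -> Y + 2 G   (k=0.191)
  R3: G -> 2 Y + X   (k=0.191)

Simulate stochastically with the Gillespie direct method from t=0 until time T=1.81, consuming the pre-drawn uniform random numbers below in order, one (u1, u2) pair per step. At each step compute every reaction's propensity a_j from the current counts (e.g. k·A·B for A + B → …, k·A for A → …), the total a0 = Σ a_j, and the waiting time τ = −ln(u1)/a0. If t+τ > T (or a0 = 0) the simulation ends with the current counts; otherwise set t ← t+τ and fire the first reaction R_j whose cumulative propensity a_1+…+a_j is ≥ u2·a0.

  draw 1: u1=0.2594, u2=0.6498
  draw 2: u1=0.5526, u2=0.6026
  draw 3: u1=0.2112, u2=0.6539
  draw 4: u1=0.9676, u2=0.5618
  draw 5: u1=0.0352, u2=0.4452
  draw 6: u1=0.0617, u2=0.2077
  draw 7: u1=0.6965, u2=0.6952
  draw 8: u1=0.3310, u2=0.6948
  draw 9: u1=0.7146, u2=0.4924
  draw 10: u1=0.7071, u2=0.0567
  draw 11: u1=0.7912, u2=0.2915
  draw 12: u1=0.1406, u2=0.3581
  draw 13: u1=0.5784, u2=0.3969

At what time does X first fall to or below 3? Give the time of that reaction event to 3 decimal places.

t=0.000: Y=2 G=2 X=7 Q=8
Draw 1: a1=1.920, a2=2.674, a3=0.382, a0=4.976; τ=−ln(0.2594)/4.976=0.271 → t=0.271; u2·a0=0.6498·4.976=3.233; a1=1.920 < 3.233 ≤ a1+a2=4.594 → R2 fires; Y=3 G=3 X=6 Q=8
Draw 2: a1=2.880, a2=3.438, a3=0.573, a0=6.891; τ=−ln(0.5526)/6.891=0.086 → t=0.357; u2·a0=0.6026·6.891=4.153; a1=2.880 < 4.153 ≤ a1+a2=6.318 → R2 fires; Y=4 G=4 X=5 Q=8
Draw 3: a1=3.840, a2=3.820, a3=0.764, a0=8.424; τ=−ln(0.2112)/8.424=0.185 → t=0.542; u2·a0=0.6539·8.424=5.508; a1=3.840 < 5.508 ≤ a1+a2=7.660 → R2 fires; Y=5 G=5 X=4 Q=8
Draw 4: a1=4.800, a2=3.820, a3=0.955, a0=9.575; τ=−ln(0.9676)/9.575=0.003 → t=0.545; u2·a0=0.5618·9.575=5.379; a1=4.800 < 5.379 ≤ a1+a2=8.620 → R2 fires; Y=6 G=6 X=3 Q=8
Draw 5: a1=5.760, a2=3.438, a3=1.146, a0=10.344; τ=−ln(0.0352)/10.344=0.324 → t=0.869; u2·a0=0.4452·10.344=4.605 ≤ a1=5.760 → R1 fires; Y=6 G=6 X=3 Q=7
Draw 6: a1=5.040, a2=3.438, a3=1.146, a0=9.624; τ=−ln(0.0617)/9.624=0.289 → t=1.158; u2·a0=0.2077·9.624=1.999 ≤ a1=5.040 → R1 fires; Y=6 G=6 X=3 Q=6
Draw 7: a1=4.320, a2=3.438, a3=1.146, a0=8.904; τ=−ln(0.6965)/8.904=0.041 → t=1.199; u2·a0=0.6952·8.904=6.190; a1=4.320 < 6.190 ≤ a1+a2=7.758 → R2 fires; Y=7 G=7 X=2 Q=6
Draw 8: a1=5.040, a2=2.674, a3=1.337, a0=9.051; τ=−ln(0.3310)/9.051=0.122 → t=1.321; u2·a0=0.6948·9.051=6.289; a1=5.040 < 6.289 ≤ a1+a2=7.714 → R2 fires; Y=8 G=8 X=1 Q=6
Draw 9: a1=5.760, a2=1.528, a3=1.528, a0=8.816; τ=−ln(0.7146)/8.816=0.038 → t=1.359; u2·a0=0.4924·8.816=4.341 ≤ a1=5.760 → R1 fires; Y=8 G=8 X=1 Q=5
Draw 10: a1=4.800, a2=1.528, a3=1.528, a0=7.856; τ=−ln(0.7071)/7.856=0.044 → t=1.403; u2·a0=0.0567·7.856=0.445 ≤ a1=4.800 → R1 fires; Y=8 G=8 X=1 Q=4
Draw 11: a1=3.840, a2=1.528, a3=1.528, a0=6.896; τ=−ln(0.7912)/6.896=0.034 → t=1.437; u2·a0=0.2915·6.896=2.010 ≤ a1=3.840 → R1 fires; Y=8 G=8 X=1 Q=3
Draw 12: a1=2.880, a2=1.528, a3=1.528, a0=5.936; τ=−ln(0.1406)/5.936=0.330 → t=1.768; u2·a0=0.3581·5.936=2.126 ≤ a1=2.880 → R1 fires; Y=8 G=8 X=1 Q=2
Draw 13: a1=1.920, a2=1.528, a3=1.528, a0=4.976; τ=−ln(0.5784)/4.976=0.110 → t=1.878 > T=1.81: stop.
X first becomes ≤ 3 when it reaches 3 at the event at t=0.545.

Threshold first reached at t = 0.545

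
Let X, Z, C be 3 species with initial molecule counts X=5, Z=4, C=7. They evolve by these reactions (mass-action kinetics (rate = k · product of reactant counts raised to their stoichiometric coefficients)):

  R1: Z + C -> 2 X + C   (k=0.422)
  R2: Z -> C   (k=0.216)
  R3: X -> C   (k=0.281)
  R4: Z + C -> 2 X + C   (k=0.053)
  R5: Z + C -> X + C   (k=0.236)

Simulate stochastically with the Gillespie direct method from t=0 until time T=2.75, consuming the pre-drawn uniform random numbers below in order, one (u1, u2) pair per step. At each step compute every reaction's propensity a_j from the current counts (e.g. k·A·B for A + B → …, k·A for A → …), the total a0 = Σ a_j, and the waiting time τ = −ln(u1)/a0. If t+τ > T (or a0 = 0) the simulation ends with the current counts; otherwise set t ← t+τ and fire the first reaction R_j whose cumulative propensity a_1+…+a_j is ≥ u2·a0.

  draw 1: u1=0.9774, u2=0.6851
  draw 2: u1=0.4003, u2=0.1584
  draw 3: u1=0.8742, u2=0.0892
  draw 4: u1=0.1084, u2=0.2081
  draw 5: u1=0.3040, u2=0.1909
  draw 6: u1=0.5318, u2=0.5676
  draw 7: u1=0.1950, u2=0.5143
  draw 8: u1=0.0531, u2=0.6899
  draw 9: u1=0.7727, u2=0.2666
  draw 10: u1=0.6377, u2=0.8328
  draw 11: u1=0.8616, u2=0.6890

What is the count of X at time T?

X at T = 7

t=0.000: X=5 Z=4 C=7
Draw 1: a1=11.816, a2=0.864, a3=1.405, a4=1.484, a5=6.608, a0=22.177; τ=−ln(0.9774)/22.177=0.001 → t=0.001; u2·a0=0.6851·22.177=15.193; a1+…+a3=14.085 < 15.193 ≤ a1+…+a4=15.569 → R4 fires; X=7 Z=3 C=7
Draw 2: a1=8.862, a2=0.648, a3=1.967, a4=1.113, a5=4.956, a0=17.546; τ=−ln(0.4003)/17.546=0.052 → t=0.053; u2·a0=0.1584·17.546=2.779 ≤ a1=8.862 → R1 fires; X=9 Z=2 C=7
Draw 3: a1=5.908, a2=0.432, a3=2.529, a4=0.742, a5=3.304, a0=12.915; τ=−ln(0.8742)/12.915=0.010 → t=0.064; u2·a0=0.0892·12.915=1.152 ≤ a1=5.908 → R1 fires; X=11 Z=1 C=7
Draw 4: a1=2.954, a2=0.216, a3=3.091, a4=0.371, a5=1.652, a0=8.284; τ=−ln(0.1084)/8.284=0.268 → t=0.332; u2·a0=0.2081·8.284=1.724 ≤ a1=2.954 → R1 fires; X=13 Z=0 C=7
Draw 5: a1=0.000, a2=0.000, a3=3.653, a4=0.000, a5=0.000, a0=3.653; τ=−ln(0.3040)/3.653=0.326 → t=0.658; u2·a0=0.1909·3.653=0.697; a1+a2=0.000 < 0.697 ≤ a1+…+a3=3.653 → R3 fires; X=12 Z=0 C=8
Draw 6: a1=0.000, a2=0.000, a3=3.372, a4=0.000, a5=0.000, a0=3.372; τ=−ln(0.5318)/3.372=0.187 → t=0.845; u2·a0=0.5676·3.372=1.914; a1+a2=0.000 < 1.914 ≤ a1+…+a3=3.372 → R3 fires; X=11 Z=0 C=9
Draw 7: a1=0.000, a2=0.000, a3=3.091, a4=0.000, a5=0.000, a0=3.091; τ=−ln(0.1950)/3.091=0.529 → t=1.374; u2·a0=0.5143·3.091=1.590; a1+a2=0.000 < 1.590 ≤ a1+…+a3=3.091 → R3 fires; X=10 Z=0 C=10
Draw 8: a1=0.000, a2=0.000, a3=2.810, a4=0.000, a5=0.000, a0=2.810; τ=−ln(0.0531)/2.810=1.045 → t=2.419; u2·a0=0.6899·2.810=1.939; a1+a2=0.000 < 1.939 ≤ a1+…+a3=2.810 → R3 fires; X=9 Z=0 C=11
Draw 9: a1=0.000, a2=0.000, a3=2.529, a4=0.000, a5=0.000, a0=2.529; τ=−ln(0.7727)/2.529=0.102 → t=2.521; u2·a0=0.2666·2.529=0.674; a1+a2=0.000 < 0.674 ≤ a1+…+a3=2.529 → R3 fires; X=8 Z=0 C=12
Draw 10: a1=0.000, a2=0.000, a3=2.248, a4=0.000, a5=0.000, a0=2.248; τ=−ln(0.6377)/2.248=0.200 → t=2.721; u2·a0=0.8328·2.248=1.872; a1+a2=0.000 < 1.872 ≤ a1+…+a3=2.248 → R3 fires; X=7 Z=0 C=13
Draw 11: a1=0.000, a2=0.000, a3=1.967, a4=0.000, a5=0.000, a0=1.967; τ=−ln(0.8616)/1.967=0.076 → t=2.796 > T=2.75: stop.
Read off X at T=2.75: 7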